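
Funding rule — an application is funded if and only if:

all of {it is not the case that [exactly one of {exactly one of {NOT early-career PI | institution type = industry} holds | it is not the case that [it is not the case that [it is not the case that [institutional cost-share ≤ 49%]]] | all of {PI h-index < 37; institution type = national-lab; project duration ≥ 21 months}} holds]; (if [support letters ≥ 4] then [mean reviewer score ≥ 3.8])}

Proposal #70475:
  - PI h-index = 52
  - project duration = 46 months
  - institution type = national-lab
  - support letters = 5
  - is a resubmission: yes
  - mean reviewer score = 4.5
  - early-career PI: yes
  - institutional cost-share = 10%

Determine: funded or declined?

Atomic conditions:
  NOT early-career PI: yes → false
  institution type = industry: national-lab == industry is false
  institutional cost-share ≤ 49%: 10 ≤ 49 is true
  PI h-index < 37: 52 < 37 is false
  institution type = national-lab: national-lab == national-lab is true
  project duration ≥ 21 months: 46 ≥ 21 is true
  support letters ≥ 4: 5 ≥ 4 is true
  mean reviewer score ≥ 3.8: 4.5 ≥ 3.8 is true
Combine:
[1.1.1] exactly-one(false, false) = false
[1.1.2.1.1] NOT true = false
[1.1.2.1] NOT false = true
[1.1.2] NOT true = false
[1.1.3] false AND true AND true = false
[1.1] exactly-one(false, false, false) = false
[1] NOT false = true
[2] true → true = true
[root] true AND true = true
Overall: true → funded

Funded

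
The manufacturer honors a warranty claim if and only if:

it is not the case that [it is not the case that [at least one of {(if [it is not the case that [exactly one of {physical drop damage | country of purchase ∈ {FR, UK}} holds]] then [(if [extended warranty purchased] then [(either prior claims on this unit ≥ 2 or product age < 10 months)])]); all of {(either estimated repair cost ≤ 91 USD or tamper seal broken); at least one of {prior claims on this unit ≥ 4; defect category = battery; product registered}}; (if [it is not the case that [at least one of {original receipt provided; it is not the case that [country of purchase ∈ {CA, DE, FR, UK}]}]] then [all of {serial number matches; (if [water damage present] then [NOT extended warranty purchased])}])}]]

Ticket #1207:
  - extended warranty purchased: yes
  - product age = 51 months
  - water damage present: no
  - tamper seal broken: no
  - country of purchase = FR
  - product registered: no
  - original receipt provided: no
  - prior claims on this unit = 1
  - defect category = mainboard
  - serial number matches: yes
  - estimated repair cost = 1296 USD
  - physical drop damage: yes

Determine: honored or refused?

Atomic conditions:
  physical drop damage: yes → true
  country of purchase ∈ {FR, UK}: FR is in the set → true
  extended warranty purchased: yes → true
  prior claims on this unit ≥ 2: 1 ≥ 2 is false
  product age < 10 months: 51 < 10 is false
  estimated repair cost ≤ 91 USD: 1296 ≤ 91 is false
  tamper seal broken: no → false
  prior claims on this unit ≥ 4: 1 ≥ 4 is false
  defect category = battery: mainboard == battery is false
  product registered: no → false
  original receipt provided: no → false
  country of purchase ∈ {CA, DE, FR, UK}: FR is in the set → true
  serial number matches: yes → true
  water damage present: no → false
  NOT extended warranty purchased: yes → false
Combine:
[1.1.1.1.1] exactly-one(true, true) = false
[1.1.1.1] NOT false = true
[1.1.1.2.2] false OR false = false
[1.1.1.2] true → false = false
[1.1.1] true → false = false
[1.1.2.1] false OR false = false
[1.1.2.2] false OR false OR false = false
[1.1.2] false AND false = false
[1.1.3.1.1.2] NOT true = false
[1.1.3.1.1] false OR false = false
[1.1.3.1] NOT false = true
[1.1.3.2.2] false → false (antecedent false ⇒ implication holds) = true
[1.1.3.2] true AND true = true
[1.1.3] true → true = true
[1.1] false OR false OR true = true
[1] NOT true = false
[root] NOT false = true
Overall: true → honored

Honored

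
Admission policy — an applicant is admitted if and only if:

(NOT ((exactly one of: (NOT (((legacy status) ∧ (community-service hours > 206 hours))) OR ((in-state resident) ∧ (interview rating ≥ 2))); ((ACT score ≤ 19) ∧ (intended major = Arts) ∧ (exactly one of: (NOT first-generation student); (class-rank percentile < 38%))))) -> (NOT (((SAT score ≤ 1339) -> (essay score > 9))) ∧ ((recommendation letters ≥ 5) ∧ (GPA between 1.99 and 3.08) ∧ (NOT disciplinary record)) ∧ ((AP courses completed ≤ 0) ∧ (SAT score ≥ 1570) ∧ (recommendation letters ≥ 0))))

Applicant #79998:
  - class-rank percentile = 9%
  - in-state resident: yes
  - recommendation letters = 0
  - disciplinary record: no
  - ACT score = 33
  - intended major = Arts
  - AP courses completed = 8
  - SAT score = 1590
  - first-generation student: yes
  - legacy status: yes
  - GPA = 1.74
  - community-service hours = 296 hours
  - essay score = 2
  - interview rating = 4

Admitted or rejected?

Admitted

Atomic conditions:
  legacy status: yes → true
  community-service hours > 206 hours: 296 > 206 is true
  in-state resident: yes → true
  interview rating ≥ 2: 4 ≥ 2 is true
  ACT score ≤ 19: 33 ≤ 19 is false
  intended major = Arts: Arts == Arts is true
  NOT first-generation student: yes → false
  class-rank percentile < 38%: 9 < 38 is true
  SAT score ≤ 1339: 1590 ≤ 1339 is false
  essay score > 9: 2 > 9 is false
  recommendation letters ≥ 5: 0 ≥ 5 is false
  GPA between 1.99 and 3.08: 1.74 in [1.99, 3.08] is false
  NOT disciplinary record: no → true
  AP courses completed ≤ 0: 8 ≤ 0 is false
  SAT score ≥ 1570: 1590 ≥ 1570 is true
  recommendation letters ≥ 0: 0 ≥ 0 is true
Combine:
[1.1.1.1.1] true AND true = true
[1.1.1.1] NOT true = false
[1.1.1.2] true AND true = true
[1.1.1] false OR true = true
[1.1.2.3] exactly-one(false, true) = true
[1.1.2] false AND true AND true = false
[1.1] exactly-one(true, false) = true
[1] NOT true = false
[2.1.1] false → false (antecedent false ⇒ implication holds) = true
[2.1] NOT true = false
[2.2] false AND false AND true = false
[2.3] false AND true AND true = false
[2] false AND false AND false = false
[root] false → false (antecedent false ⇒ implication holds) = true
Overall: true → admitted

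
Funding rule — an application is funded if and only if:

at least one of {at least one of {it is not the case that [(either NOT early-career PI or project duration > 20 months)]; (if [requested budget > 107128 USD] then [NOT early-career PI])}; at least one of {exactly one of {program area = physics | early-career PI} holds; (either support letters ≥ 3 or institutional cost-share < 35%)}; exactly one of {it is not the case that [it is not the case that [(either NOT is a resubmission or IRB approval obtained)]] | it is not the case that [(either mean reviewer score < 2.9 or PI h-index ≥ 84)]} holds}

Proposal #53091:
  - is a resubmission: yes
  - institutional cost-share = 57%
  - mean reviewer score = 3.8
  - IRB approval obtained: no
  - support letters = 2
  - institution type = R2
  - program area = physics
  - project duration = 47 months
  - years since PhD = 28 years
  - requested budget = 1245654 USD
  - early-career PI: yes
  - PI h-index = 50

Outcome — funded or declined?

Funded

Atomic conditions:
  NOT early-career PI: yes → false
  project duration > 20 months: 47 > 20 is true
  requested budget > 107128 USD: 1245654 > 107128 is true
  program area = physics: physics == physics is true
  early-career PI: yes → true
  support letters ≥ 3: 2 ≥ 3 is false
  institutional cost-share < 35%: 57 < 35 is false
  NOT is a resubmission: yes → false
  IRB approval obtained: no → false
  mean reviewer score < 2.9: 3.8 < 2.9 is false
  PI h-index ≥ 84: 50 ≥ 84 is false
Combine:
[1.1.1] false OR true = true
[1.1] NOT true = false
[1.2] true → false = false
[1] false OR false = false
[2.1] exactly-one(true, true) = false
[2.2] false OR false = false
[2] false OR false = false
[3.1.1.1] false OR false = false
[3.1.1] NOT false = true
[3.1] NOT true = false
[3.2.1] false OR false = false
[3.2] NOT false = true
[3] exactly-one(false, true) = true
[root] false OR false OR true = true
Overall: true → funded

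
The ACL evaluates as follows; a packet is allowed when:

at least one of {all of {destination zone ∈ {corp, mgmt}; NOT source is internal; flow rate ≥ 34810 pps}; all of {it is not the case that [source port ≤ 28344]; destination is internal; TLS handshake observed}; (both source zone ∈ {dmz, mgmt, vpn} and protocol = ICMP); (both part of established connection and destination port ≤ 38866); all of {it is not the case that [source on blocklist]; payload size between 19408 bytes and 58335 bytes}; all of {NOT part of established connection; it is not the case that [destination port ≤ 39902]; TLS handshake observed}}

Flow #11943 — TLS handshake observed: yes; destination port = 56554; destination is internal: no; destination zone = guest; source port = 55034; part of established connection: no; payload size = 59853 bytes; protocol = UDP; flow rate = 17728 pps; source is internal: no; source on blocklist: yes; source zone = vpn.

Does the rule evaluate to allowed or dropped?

Atomic conditions:
  destination zone ∈ {corp, mgmt}: guest is not in the set → false
  NOT source is internal: no → true
  flow rate ≥ 34810 pps: 17728 ≥ 34810 is false
  source port ≤ 28344: 55034 ≤ 28344 is false
  destination is internal: no → false
  TLS handshake observed: yes → true
  source zone ∈ {dmz, mgmt, vpn}: vpn is in the set → true
  protocol = ICMP: UDP == ICMP is false
  part of established connection: no → false
  destination port ≤ 38866: 56554 ≤ 38866 is false
  source on blocklist: yes → true
  payload size between 19408 bytes and 58335 bytes: 59853 in [19408, 58335] is false
  NOT part of established connection: no → true
  destination port ≤ 39902: 56554 ≤ 39902 is false
Combine:
[1] false AND true AND false = false
[2.1] NOT false = true
[2] true AND false AND true = false
[3] true AND false = false
[4] false AND false = false
[5.1] NOT true = false
[5] false AND false = false
[6.2] NOT false = true
[6] true AND true AND true = true
[root] false OR false OR false OR false OR false OR true = true
Overall: true → allowed

Allowed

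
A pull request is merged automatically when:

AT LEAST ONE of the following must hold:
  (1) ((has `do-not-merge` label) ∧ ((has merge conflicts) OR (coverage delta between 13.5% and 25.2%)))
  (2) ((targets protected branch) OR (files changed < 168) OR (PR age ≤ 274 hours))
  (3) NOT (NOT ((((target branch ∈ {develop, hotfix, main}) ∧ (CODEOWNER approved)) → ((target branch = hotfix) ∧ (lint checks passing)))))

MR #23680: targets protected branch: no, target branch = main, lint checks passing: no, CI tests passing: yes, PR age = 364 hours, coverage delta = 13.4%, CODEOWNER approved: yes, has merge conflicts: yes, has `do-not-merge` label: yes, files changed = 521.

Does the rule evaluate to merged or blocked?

Merged

Atomic conditions:
  has `do-not-merge` label: yes → true
  has merge conflicts: yes → true
  coverage delta between 13.5% and 25.2%: 13.4 in [13.5, 25.2] is false
  targets protected branch: no → false
  files changed < 168: 521 < 168 is false
  PR age ≤ 274 hours: 364 ≤ 274 is false
  target branch ∈ {develop, hotfix, main}: main is in the set → true
  CODEOWNER approved: yes → true
  target branch = hotfix: main == hotfix is false
  lint checks passing: no → false
Combine:
[1.2] true OR false = true
[1] true AND true = true
[2] false OR false OR false = false
[3.1.1.1] true AND true = true
[3.1.1.2] false AND false = false
[3.1.1] true → false = false
[3.1] NOT false = true
[3] NOT true = false
[root] true OR false OR false = true
Overall: true → merged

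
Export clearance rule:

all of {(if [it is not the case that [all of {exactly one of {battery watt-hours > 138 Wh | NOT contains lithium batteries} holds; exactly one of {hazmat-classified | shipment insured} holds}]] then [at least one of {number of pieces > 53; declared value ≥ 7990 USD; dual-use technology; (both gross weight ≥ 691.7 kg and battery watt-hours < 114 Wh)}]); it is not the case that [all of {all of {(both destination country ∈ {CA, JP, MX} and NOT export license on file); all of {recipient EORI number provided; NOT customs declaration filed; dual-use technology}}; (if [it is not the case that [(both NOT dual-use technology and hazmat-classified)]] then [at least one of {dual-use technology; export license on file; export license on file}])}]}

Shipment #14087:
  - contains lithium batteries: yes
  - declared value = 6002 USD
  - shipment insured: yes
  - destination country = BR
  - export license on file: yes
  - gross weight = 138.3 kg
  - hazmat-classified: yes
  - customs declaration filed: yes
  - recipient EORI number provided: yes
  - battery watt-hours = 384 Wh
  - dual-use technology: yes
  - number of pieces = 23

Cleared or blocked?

Cleared

Atomic conditions:
  battery watt-hours > 138 Wh: 384 > 138 is true
  NOT contains lithium batteries: yes → false
  hazmat-classified: yes → true
  shipment insured: yes → true
  number of pieces > 53: 23 > 53 is false
  declared value ≥ 7990 USD: 6002 ≥ 7990 is false
  dual-use technology: yes → true
  gross weight ≥ 691.7 kg: 138.3 ≥ 691.7 is false
  battery watt-hours < 114 Wh: 384 < 114 is false
  destination country ∈ {CA, JP, MX}: BR is not in the set → false
  NOT export license on file: yes → false
  recipient EORI number provided: yes → true
  NOT customs declaration filed: yes → false
  NOT dual-use technology: yes → false
  export license on file: yes → true
Combine:
[1.1.1.1] exactly-one(true, false) = true
[1.1.1.2] exactly-one(true, true) = false
[1.1.1] true AND false = false
[1.1] NOT false = true
[1.2.4] false AND false = false
[1.2] false OR false OR true OR false = true
[1] true → true = true
[2.1.1.1] false AND false = false
[2.1.1.2] true AND false AND true = false
[2.1.1] false AND false = false
[2.1.2.1.1] false AND true = false
[2.1.2.1] NOT false = true
[2.1.2.2] true OR true OR true = true
[2.1.2] true → true = true
[2.1] false AND true = false
[2] NOT false = true
[root] true AND true = true
Overall: true → cleared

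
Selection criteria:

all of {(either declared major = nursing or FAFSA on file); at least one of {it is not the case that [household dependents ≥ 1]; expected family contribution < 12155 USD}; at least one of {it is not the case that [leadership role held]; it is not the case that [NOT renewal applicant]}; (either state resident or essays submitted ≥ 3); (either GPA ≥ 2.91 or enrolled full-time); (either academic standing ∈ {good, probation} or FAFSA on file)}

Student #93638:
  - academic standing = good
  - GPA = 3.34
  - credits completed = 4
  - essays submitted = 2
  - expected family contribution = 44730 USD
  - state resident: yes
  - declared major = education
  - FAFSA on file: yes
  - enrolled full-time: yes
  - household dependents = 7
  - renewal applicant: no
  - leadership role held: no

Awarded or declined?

Declined

Atomic conditions:
  declared major = nursing: education == nursing is false
  FAFSA on file: yes → true
  household dependents ≥ 1: 7 ≥ 1 is true
  expected family contribution < 12155 USD: 44730 < 12155 is false
  leadership role held: no → false
  NOT renewal applicant: no → true
  state resident: yes → true
  essays submitted ≥ 3: 2 ≥ 3 is false
  GPA ≥ 2.91: 3.34 ≥ 2.91 is true
  enrolled full-time: yes → true
  academic standing ∈ {good, probation}: good is in the set → true
Combine:
[1] false OR true = true
[2.1] NOT true = false
[2] false OR false = false
[3.1] NOT false = true
[3.2] NOT true = false
[3] true OR false = true
[4] true OR false = true
[5] true OR true = true
[6] true OR true = true
[root] true AND false AND true AND true AND true AND true = false
Overall: false → declined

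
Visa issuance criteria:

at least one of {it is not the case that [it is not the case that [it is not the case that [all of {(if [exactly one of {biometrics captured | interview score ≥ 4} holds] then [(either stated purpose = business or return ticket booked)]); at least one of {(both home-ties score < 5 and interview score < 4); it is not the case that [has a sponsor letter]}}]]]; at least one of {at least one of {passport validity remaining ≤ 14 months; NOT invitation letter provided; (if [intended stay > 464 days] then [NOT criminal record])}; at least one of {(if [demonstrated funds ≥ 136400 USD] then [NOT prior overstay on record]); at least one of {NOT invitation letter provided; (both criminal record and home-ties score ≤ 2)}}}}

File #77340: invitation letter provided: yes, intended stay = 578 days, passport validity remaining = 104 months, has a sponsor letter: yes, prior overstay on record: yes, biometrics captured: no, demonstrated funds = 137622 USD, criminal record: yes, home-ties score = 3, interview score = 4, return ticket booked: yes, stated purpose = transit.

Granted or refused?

Atomic conditions:
  biometrics captured: no → false
  interview score ≥ 4: 4 ≥ 4 is true
  stated purpose = business: transit == business is false
  return ticket booked: yes → true
  home-ties score < 5: 3 < 5 is true
  interview score < 4: 4 < 4 is false
  has a sponsor letter: yes → true
  passport validity remaining ≤ 14 months: 104 ≤ 14 is false
  NOT invitation letter provided: yes → false
  intended stay > 464 days: 578 > 464 is true
  NOT criminal record: yes → false
  demonstrated funds ≥ 136400 USD: 137622 ≥ 136400 is true
  NOT prior overstay on record: yes → false
  criminal record: yes → true
  home-ties score ≤ 2: 3 ≤ 2 is false
Combine:
[1.1.1.1.1.1] exactly-one(false, true) = true
[1.1.1.1.1.2] false OR true = true
[1.1.1.1.1] true → true = true
[1.1.1.1.2.1] true AND false = false
[1.1.1.1.2.2] NOT true = false
[1.1.1.1.2] false OR false = false
[1.1.1.1] true AND false = false
[1.1.1] NOT false = true
[1.1] NOT true = false
[1] NOT false = true
[2.1.3] true → false = false
[2.1] false OR false OR false = false
[2.2.1] true → false = false
[2.2.2.2] true AND false = false
[2.2.2] false OR false = false
[2.2] false OR false = false
[2] false OR false = false
[root] true OR false = true
Overall: true → granted

Granted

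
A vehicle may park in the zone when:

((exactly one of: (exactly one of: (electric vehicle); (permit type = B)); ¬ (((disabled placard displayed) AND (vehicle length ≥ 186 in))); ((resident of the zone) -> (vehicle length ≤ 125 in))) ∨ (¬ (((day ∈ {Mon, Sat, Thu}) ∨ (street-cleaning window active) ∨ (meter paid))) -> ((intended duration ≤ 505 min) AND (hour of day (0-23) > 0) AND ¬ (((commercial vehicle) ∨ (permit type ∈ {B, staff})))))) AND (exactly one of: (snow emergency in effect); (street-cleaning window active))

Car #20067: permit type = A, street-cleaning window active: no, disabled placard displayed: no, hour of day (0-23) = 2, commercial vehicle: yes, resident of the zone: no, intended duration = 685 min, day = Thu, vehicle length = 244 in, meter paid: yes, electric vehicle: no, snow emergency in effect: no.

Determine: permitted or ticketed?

Ticketed

Atomic conditions:
  electric vehicle: no → false
  permit type = B: A == B is false
  disabled placard displayed: no → false
  vehicle length ≥ 186 in: 244 ≥ 186 is true
  resident of the zone: no → false
  vehicle length ≤ 125 in: 244 ≤ 125 is false
  day ∈ {Mon, Sat, Thu}: Thu is in the set → true
  street-cleaning window active: no → false
  meter paid: yes → true
  intended duration ≤ 505 min: 685 ≤ 505 is false
  hour of day (0-23) > 0: 2 > 0 is true
  commercial vehicle: yes → true
  permit type ∈ {B, staff}: A is not in the set → false
  snow emergency in effect: no → false
Combine:
[1.1.1] exactly-one(false, false) = false
[1.1.2.1] false AND true = false
[1.1.2] NOT false = true
[1.1.3] false → false (antecedent false ⇒ implication holds) = true
[1.1] exactly-one(false, true, true) = false
[1.2.1.1] true OR false OR true = true
[1.2.1] NOT true = false
[1.2.2.3.1] true OR false = true
[1.2.2.3] NOT true = false
[1.2.2] false AND true AND false = false
[1.2] false → false (antecedent false ⇒ implication holds) = true
[1] false OR true = true
[2] exactly-one(false, false) = false
[root] true AND false = false
Overall: false → ticketed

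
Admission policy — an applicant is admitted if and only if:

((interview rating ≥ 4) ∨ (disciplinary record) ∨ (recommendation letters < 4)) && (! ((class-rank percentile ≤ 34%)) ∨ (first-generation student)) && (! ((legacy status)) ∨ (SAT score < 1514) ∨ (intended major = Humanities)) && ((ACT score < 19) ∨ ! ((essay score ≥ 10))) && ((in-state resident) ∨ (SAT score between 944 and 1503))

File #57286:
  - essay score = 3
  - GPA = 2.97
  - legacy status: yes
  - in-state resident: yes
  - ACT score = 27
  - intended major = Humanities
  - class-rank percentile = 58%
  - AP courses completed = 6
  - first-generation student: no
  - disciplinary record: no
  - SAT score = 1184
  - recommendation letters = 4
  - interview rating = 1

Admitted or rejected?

Atomic conditions:
  interview rating ≥ 4: 1 ≥ 4 is false
  disciplinary record: no → false
  recommendation letters < 4: 4 < 4 is false
  class-rank percentile ≤ 34%: 58 ≤ 34 is false
  first-generation student: no → false
  legacy status: yes → true
  SAT score < 1514: 1184 < 1514 is true
  intended major = Humanities: Humanities == Humanities is true
  ACT score < 19: 27 < 19 is false
  essay score ≥ 10: 3 ≥ 10 is false
  in-state resident: yes → true
  SAT score between 944 and 1503: 1184 in [944, 1503] is true
Combine:
[1] false OR false OR false = false
[2.1] NOT false = true
[2] true OR false = true
[3.1] NOT true = false
[3] false OR true OR true = true
[4.2] NOT false = true
[4] false OR true = true
[5] true OR true = true
[root] false AND true AND true AND true AND true = false
Overall: false → rejected

Rejected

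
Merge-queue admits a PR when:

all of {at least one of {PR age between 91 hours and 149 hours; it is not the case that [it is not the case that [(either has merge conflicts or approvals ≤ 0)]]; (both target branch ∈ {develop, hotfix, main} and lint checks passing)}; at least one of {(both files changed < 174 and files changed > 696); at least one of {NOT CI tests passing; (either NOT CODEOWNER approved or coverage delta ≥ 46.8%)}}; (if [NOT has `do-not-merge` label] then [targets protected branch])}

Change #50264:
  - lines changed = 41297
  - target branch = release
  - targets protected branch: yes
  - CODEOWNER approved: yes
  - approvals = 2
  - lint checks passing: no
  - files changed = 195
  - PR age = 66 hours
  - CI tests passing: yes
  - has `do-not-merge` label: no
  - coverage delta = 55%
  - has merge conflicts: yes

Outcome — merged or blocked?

Atomic conditions:
  PR age between 91 hours and 149 hours: 66 in [91, 149] is false
  has merge conflicts: yes → true
  approvals ≤ 0: 2 ≤ 0 is false
  target branch ∈ {develop, hotfix, main}: release is not in the set → false
  lint checks passing: no → false
  files changed < 174: 195 < 174 is false
  files changed > 696: 195 > 696 is false
  NOT CI tests passing: yes → false
  NOT CODEOWNER approved: yes → false
  coverage delta ≥ 46.8%: 55 ≥ 46.8 is true
  NOT has `do-not-merge` label: no → true
  targets protected branch: yes → true
Combine:
[1.2.1.1] true OR false = true
[1.2.1] NOT true = false
[1.2] NOT false = true
[1.3] false AND false = false
[1] false OR true OR false = true
[2.1] false AND false = false
[2.2.2] false OR true = true
[2.2] false OR true = true
[2] false OR true = true
[3] true → true = true
[root] true AND true AND true = true
Overall: true → merged

Merged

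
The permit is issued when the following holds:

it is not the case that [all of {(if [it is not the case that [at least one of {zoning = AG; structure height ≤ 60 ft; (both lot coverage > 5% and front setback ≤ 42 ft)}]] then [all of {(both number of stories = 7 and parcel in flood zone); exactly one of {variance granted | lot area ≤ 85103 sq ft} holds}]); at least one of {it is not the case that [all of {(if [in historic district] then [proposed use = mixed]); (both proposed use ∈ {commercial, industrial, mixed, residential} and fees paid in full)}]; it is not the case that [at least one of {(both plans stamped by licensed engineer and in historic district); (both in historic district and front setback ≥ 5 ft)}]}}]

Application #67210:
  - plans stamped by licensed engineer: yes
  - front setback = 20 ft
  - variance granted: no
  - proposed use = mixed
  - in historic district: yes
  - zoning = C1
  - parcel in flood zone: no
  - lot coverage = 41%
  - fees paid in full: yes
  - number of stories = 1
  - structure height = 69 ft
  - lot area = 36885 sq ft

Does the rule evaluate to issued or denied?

Issued

Atomic conditions:
  zoning = AG: C1 == AG is false
  structure height ≤ 60 ft: 69 ≤ 60 is false
  lot coverage > 5%: 41 > 5 is true
  front setback ≤ 42 ft: 20 ≤ 42 is true
  number of stories = 7: 1 == 7 is false
  parcel in flood zone: no → false
  variance granted: no → false
  lot area ≤ 85103 sq ft: 36885 ≤ 85103 is true
  in historic district: yes → true
  proposed use = mixed: mixed == mixed is true
  proposed use ∈ {commercial, industrial, mixed, residential}: mixed is in the set → true
  fees paid in full: yes → true
  plans stamped by licensed engineer: yes → true
  front setback ≥ 5 ft: 20 ≥ 5 is true
Combine:
[1.1.1.1.3] true AND true = true
[1.1.1.1] false OR false OR true = true
[1.1.1] NOT true = false
[1.1.2.1] false AND false = false
[1.1.2.2] exactly-one(false, true) = true
[1.1.2] false AND true = false
[1.1] false → false (antecedent false ⇒ implication holds) = true
[1.2.1.1.1] true → true = true
[1.2.1.1.2] true AND true = true
[1.2.1.1] true AND true = true
[1.2.1] NOT true = false
[1.2.2.1.1] true AND true = true
[1.2.2.1.2] true AND true = true
[1.2.2.1] true OR true = true
[1.2.2] NOT true = false
[1.2] false OR false = false
[1] true AND false = false
[root] NOT false = true
Overall: true → issued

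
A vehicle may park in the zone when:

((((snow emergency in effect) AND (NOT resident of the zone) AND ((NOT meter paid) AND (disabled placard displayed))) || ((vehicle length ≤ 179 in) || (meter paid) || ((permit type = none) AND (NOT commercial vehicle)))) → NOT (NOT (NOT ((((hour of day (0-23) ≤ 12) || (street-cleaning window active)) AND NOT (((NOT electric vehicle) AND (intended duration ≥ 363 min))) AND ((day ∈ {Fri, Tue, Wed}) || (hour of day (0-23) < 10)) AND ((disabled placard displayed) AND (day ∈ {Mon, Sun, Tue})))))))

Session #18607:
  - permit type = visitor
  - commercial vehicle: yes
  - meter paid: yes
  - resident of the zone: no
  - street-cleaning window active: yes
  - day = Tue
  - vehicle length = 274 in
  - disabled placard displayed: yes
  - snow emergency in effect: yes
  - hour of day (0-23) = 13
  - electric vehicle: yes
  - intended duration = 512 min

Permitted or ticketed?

Atomic conditions:
  snow emergency in effect: yes → true
  NOT resident of the zone: no → true
  NOT meter paid: yes → false
  disabled placard displayed: yes → true
  vehicle length ≤ 179 in: 274 ≤ 179 is false
  meter paid: yes → true
  permit type = none: visitor == none is false
  NOT commercial vehicle: yes → false
  hour of day (0-23) ≤ 12: 13 ≤ 12 is false
  street-cleaning window active: yes → true
  NOT electric vehicle: yes → false
  intended duration ≥ 363 min: 512 ≥ 363 is true
  day ∈ {Fri, Tue, Wed}: Tue is in the set → true
  hour of day (0-23) < 10: 13 < 10 is false
  day ∈ {Mon, Sun, Tue}: Tue is in the set → true
Combine:
[1.1.3] false AND true = false
[1.1] true AND true AND false = false
[1.2.3] false AND false = false
[1.2] false OR true OR false = true
[1] false OR true = true
[2.1.1.1.1] false OR true = true
[2.1.1.1.2.1] false AND true = false
[2.1.1.1.2] NOT false = true
[2.1.1.1.3] true OR false = true
[2.1.1.1.4] true AND true = true
[2.1.1.1] true AND true AND true AND true = true
[2.1.1] NOT true = false
[2.1] NOT false = true
[2] NOT true = false
[root] true → false = false
Overall: false → ticketed

Ticketed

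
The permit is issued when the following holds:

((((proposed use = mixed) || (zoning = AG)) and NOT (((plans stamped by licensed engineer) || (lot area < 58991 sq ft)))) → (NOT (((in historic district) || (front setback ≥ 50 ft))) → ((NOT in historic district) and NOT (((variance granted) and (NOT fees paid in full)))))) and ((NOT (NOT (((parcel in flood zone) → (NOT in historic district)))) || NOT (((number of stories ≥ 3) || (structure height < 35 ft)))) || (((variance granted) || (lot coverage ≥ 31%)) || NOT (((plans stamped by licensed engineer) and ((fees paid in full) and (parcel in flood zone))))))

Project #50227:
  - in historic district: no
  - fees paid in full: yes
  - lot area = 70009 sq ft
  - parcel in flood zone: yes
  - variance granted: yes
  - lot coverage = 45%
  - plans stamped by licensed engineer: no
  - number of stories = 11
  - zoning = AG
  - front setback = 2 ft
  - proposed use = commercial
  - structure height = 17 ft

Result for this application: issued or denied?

Issued

Atomic conditions:
  proposed use = mixed: commercial == mixed is false
  zoning = AG: AG == AG is true
  plans stamped by licensed engineer: no → false
  lot area < 58991 sq ft: 70009 < 58991 is false
  in historic district: no → false
  front setback ≥ 50 ft: 2 ≥ 50 is false
  NOT in historic district: no → true
  variance granted: yes → true
  NOT fees paid in full: yes → false
  parcel in flood zone: yes → true
  number of stories ≥ 3: 11 ≥ 3 is true
  structure height < 35 ft: 17 < 35 is true
  lot coverage ≥ 31%: 45 ≥ 31 is true
  fees paid in full: yes → true
Combine:
[1.1.1] false OR true = true
[1.1.2.1] false OR false = false
[1.1.2] NOT false = true
[1.1] true AND true = true
[1.2.1.1] false OR false = false
[1.2.1] NOT false = true
[1.2.2.2.1] true AND false = false
[1.2.2.2] NOT false = true
[1.2.2] true AND true = true
[1.2] true → true = true
[1] true → true = true
[2.1.1.1.1] true → true = true
[2.1.1.1] NOT true = false
[2.1.1] NOT false = true
[2.1.2.1] true OR true = true
[2.1.2] NOT true = false
[2.1] true OR false = true
[2.2.1] true OR true = true
[2.2.2.1.2] true AND true = true
[2.2.2.1] false AND true = false
[2.2.2] NOT false = true
[2.2] true OR true = true
[2] true OR true = true
[root] true AND true = true
Overall: true → issued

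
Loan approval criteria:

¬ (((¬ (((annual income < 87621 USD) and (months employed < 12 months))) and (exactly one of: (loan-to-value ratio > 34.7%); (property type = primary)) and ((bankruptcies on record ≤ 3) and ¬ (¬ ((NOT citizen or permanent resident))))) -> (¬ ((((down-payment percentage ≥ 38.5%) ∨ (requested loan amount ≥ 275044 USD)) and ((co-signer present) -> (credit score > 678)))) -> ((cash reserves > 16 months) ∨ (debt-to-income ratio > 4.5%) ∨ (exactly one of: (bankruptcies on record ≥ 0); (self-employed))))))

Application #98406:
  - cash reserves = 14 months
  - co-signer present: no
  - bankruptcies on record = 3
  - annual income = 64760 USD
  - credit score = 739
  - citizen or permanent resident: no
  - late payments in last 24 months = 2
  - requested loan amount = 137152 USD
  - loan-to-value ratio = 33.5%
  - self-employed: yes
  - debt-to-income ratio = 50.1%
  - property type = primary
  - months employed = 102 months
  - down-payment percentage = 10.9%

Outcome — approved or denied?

Atomic conditions:
  annual income < 87621 USD: 64760 < 87621 is true
  months employed < 12 months: 102 < 12 is false
  loan-to-value ratio > 34.7%: 33.5 > 34.7 is false
  property type = primary: primary == primary is true
  bankruptcies on record ≤ 3: 3 ≤ 3 is true
  NOT citizen or permanent resident: no → true
  down-payment percentage ≥ 38.5%: 10.9 ≥ 38.5 is false
  requested loan amount ≥ 275044 USD: 137152 ≥ 275044 is false
  co-signer present: no → false
  credit score > 678: 739 > 678 is true
  cash reserves > 16 months: 14 > 16 is false
  debt-to-income ratio > 4.5%: 50.1 > 4.5 is true
  bankruptcies on record ≥ 0: 3 ≥ 0 is true
  self-employed: yes → true
Combine:
[1.1.1.1] true AND false = false
[1.1.1] NOT false = true
[1.1.2] exactly-one(false, true) = true
[1.1.3.2.1] NOT true = false
[1.1.3.2] NOT false = true
[1.1.3] true AND true = true
[1.1] true AND true AND true = true
[1.2.1.1.1] false OR false = false
[1.2.1.1.2] false → true (antecedent false ⇒ implication holds) = true
[1.2.1.1] false AND true = false
[1.2.1] NOT false = true
[1.2.2.3] exactly-one(true, true) = false
[1.2.2] false OR true OR false = true
[1.2] true → true = true
[1] true → true = true
[root] NOT true = false
Overall: false → denied

Denied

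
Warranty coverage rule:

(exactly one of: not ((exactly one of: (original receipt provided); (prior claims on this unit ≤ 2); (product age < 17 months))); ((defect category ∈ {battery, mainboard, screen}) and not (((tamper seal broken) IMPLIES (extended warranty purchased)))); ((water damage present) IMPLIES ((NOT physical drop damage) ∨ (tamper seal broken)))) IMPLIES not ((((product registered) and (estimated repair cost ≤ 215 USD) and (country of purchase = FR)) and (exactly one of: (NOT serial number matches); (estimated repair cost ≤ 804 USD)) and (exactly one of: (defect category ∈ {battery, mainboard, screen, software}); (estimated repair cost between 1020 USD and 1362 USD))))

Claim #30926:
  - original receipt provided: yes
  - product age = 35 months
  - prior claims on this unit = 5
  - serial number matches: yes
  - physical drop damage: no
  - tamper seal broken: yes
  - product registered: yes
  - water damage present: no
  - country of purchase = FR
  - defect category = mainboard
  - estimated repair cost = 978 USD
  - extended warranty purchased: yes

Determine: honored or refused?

Atomic conditions:
  original receipt provided: yes → true
  prior claims on this unit ≤ 2: 5 ≤ 2 is false
  product age < 17 months: 35 < 17 is false
  defect category ∈ {battery, mainboard, screen}: mainboard is in the set → true
  tamper seal broken: yes → true
  extended warranty purchased: yes → true
  water damage present: no → false
  NOT physical drop damage: no → true
  product registered: yes → true
  estimated repair cost ≤ 215 USD: 978 ≤ 215 is false
  country of purchase = FR: FR == FR is true
  NOT serial number matches: yes → false
  estimated repair cost ≤ 804 USD: 978 ≤ 804 is false
  defect category ∈ {battery, mainboard, screen, software}: mainboard is in the set → true
  estimated repair cost between 1020 USD and 1362 USD: 978 in [1020, 1362] is false
Combine:
[1.1.1] exactly-one(true, false, false) = true
[1.1] NOT true = false
[1.2.2.1] true → true = true
[1.2.2] NOT true = false
[1.2] true AND false = false
[1.3.2] true OR true = true
[1.3] false → true (antecedent false ⇒ implication holds) = true
[1] exactly-one(false, false, true) = true
[2.1.1] true AND false AND true = false
[2.1.2] exactly-one(false, false) = false
[2.1.3] exactly-one(true, false) = true
[2.1] false AND false AND true = false
[2] NOT false = true
[root] true → true = true
Overall: true → honored

Honored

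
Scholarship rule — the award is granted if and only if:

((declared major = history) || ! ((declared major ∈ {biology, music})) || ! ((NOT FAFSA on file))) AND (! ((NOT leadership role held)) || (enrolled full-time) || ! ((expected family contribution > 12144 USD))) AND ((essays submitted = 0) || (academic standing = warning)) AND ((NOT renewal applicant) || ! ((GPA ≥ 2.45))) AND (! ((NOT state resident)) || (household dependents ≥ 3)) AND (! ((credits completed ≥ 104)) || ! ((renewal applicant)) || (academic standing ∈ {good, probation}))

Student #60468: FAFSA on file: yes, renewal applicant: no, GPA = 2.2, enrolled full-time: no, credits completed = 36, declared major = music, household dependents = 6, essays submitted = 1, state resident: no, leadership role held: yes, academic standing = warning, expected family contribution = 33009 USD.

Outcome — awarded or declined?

Atomic conditions:
  declared major = history: music == history is false
  declared major ∈ {biology, music}: music is in the set → true
  NOT FAFSA on file: yes → false
  NOT leadership role held: yes → false
  enrolled full-time: no → false
  expected family contribution > 12144 USD: 33009 > 12144 is true
  essays submitted = 0: 1 == 0 is false
  academic standing = warning: warning == warning is true
  NOT renewal applicant: no → true
  GPA ≥ 2.45: 2.2 ≥ 2.45 is false
  NOT state resident: no → true
  household dependents ≥ 3: 6 ≥ 3 is true
  credits completed ≥ 104: 36 ≥ 104 is false
  renewal applicant: no → false
  academic standing ∈ {good, probation}: warning is not in the set → false
Combine:
[1.2] NOT true = false
[1.3] NOT false = true
[1] false OR false OR true = true
[2.1] NOT false = true
[2.3] NOT true = false
[2] true OR false OR false = true
[3] false OR true = true
[4.2] NOT false = true
[4] true OR true = true
[5.1] NOT true = false
[5] false OR true = true
[6.1] NOT false = true
[6.2] NOT false = true
[6] true OR true OR false = true
[root] true AND true AND true AND true AND true AND true = true
Overall: true → awarded

Awarded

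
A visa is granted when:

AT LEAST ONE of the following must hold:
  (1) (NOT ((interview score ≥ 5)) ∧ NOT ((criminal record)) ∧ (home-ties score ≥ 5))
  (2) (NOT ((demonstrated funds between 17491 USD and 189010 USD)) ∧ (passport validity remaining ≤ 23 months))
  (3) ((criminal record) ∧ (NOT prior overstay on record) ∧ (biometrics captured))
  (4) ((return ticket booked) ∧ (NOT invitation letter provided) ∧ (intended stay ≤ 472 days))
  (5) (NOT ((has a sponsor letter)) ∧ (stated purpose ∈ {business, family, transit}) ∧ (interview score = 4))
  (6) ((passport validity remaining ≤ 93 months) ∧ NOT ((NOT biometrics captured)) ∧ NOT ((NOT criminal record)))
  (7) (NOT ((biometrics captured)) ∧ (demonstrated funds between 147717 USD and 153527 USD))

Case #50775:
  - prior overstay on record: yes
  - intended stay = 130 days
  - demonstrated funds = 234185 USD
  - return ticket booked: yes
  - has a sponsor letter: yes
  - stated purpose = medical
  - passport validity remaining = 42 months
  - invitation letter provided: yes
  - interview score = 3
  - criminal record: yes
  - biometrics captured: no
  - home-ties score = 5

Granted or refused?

Atomic conditions:
  interview score ≥ 5: 3 ≥ 5 is false
  criminal record: yes → true
  home-ties score ≥ 5: 5 ≥ 5 is true
  demonstrated funds between 17491 USD and 189010 USD: 234185 in [17491, 189010] is false
  passport validity remaining ≤ 23 months: 42 ≤ 23 is false
  NOT prior overstay on record: yes → false
  biometrics captured: no → false
  return ticket booked: yes → true
  NOT invitation letter provided: yes → false
  intended stay ≤ 472 days: 130 ≤ 472 is true
  has a sponsor letter: yes → true
  stated purpose ∈ {business, family, transit}: medical is not in the set → false
  interview score = 4: 3 == 4 is false
  passport validity remaining ≤ 93 months: 42 ≤ 93 is true
  NOT biometrics captured: no → true
  NOT criminal record: yes → false
  demonstrated funds between 147717 USD and 153527 USD: 234185 in [147717, 153527] is false
Combine:
[1.1] NOT false = true
[1.2] NOT true = false
[1] true AND false AND true = false
[2.1] NOT false = true
[2] true AND false = false
[3] true AND false AND false = false
[4] true AND false AND true = false
[5.1] NOT true = false
[5] false AND false AND false = false
[6.2] NOT true = false
[6.3] NOT false = true
[6] true AND false AND true = false
[7.1] NOT false = true
[7] true AND false = false
[root] false OR false OR false OR false OR false OR false OR false = false
Overall: false → refused

Refused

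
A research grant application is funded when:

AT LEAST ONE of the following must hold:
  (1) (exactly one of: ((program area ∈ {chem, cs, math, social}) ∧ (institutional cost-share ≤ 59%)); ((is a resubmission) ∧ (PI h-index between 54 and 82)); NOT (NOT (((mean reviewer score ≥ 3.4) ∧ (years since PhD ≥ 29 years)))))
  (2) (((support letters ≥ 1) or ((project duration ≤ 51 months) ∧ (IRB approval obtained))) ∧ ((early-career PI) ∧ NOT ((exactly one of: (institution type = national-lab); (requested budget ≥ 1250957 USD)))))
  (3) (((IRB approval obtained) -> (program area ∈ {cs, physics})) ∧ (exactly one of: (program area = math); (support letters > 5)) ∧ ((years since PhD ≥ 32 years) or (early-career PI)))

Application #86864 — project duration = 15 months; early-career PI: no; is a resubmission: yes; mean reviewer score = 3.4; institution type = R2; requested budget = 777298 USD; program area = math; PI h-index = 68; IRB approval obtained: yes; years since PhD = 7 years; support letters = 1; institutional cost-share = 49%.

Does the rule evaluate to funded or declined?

Declined

Atomic conditions:
  program area ∈ {chem, cs, math, social}: math is in the set → true
  institutional cost-share ≤ 59%: 49 ≤ 59 is true
  is a resubmission: yes → true
  PI h-index between 54 and 82: 68 in [54, 82] is true
  mean reviewer score ≥ 3.4: 3.4 ≥ 3.4 is true
  years since PhD ≥ 29 years: 7 ≥ 29 is false
  support letters ≥ 1: 1 ≥ 1 is true
  project duration ≤ 51 months: 15 ≤ 51 is true
  IRB approval obtained: yes → true
  early-career PI: no → false
  institution type = national-lab: R2 == national-lab is false
  requested budget ≥ 1250957 USD: 777298 ≥ 1250957 is false
  program area ∈ {cs, physics}: math is not in the set → false
  program area = math: math == math is true
  support letters > 5: 1 > 5 is false
  years since PhD ≥ 32 years: 7 ≥ 32 is false
Combine:
[1.1] true AND true = true
[1.2] true AND true = true
[1.3.1.1] true AND false = false
[1.3.1] NOT false = true
[1.3] NOT true = false
[1] exactly-one(true, true, false) = false
[2.1.2] true AND true = true
[2.1] true OR true = true
[2.2.2.1] exactly-one(false, false) = false
[2.2.2] NOT false = true
[2.2] false AND true = false
[2] true AND false = false
[3.1] true → false = false
[3.2] exactly-one(true, false) = true
[3.3] false OR false = false
[3] false AND true AND false = false
[root] false OR false OR false = false
Overall: false → declined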